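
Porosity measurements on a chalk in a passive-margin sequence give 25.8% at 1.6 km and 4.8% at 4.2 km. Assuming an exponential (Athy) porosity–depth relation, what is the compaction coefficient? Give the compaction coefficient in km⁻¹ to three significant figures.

0.647 km⁻¹

Athy: n(z) = n₀ e^(−βz) ⇒ n₁/n₂ = e^{β(z₂−z₁)} ⇒ β = ln(n₁/n₂)/(z₂−z₁)
β = ln(0.258/0.048) / (4.2 − 1.6) = ln(5.375) / 2.6 = 1.6818 / 2.6 = 0.6468 km⁻¹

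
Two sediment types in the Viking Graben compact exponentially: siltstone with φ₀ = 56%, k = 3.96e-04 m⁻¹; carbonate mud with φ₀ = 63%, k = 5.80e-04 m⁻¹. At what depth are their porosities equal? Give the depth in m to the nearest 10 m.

640 m

Working in km (1 km = 1000 m; k in km⁻¹ = k in m⁻¹ × 1000):
Set φ₀ₐ e^(−kₐd) = φ₀ᵦ e^(−kᵦd) ⇒ ln(φ₀ₐ/φ₀ᵦ) = (kₐ − kᵦ)·d
d = ln(0.56/0.63) / (0.396 − 0.58) = -0.1178 / -0.184 = 0.640 km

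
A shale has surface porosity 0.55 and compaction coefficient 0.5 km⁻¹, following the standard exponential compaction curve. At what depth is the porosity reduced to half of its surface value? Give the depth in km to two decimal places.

n/n₀ = 1/2 ⇒ exp(−k·Z) = 1/2 ⇒ Z = ln(2) / k
Z = 0.6931 / 0.5 = 1.386 km

1.39 km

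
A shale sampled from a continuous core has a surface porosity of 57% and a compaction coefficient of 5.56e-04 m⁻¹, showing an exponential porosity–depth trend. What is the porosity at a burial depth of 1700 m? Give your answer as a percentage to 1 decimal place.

22.2%

Working in km (1 km = 1000 m; β in km⁻¹ = β in m⁻¹ × 1000):
φ = φ₀·exp(−β·Z) = 0.57 × exp(−0.556 × 1.7) = 0.57 × exp(−0.9452)
  = 0.57 × 0.3886 = 0.2215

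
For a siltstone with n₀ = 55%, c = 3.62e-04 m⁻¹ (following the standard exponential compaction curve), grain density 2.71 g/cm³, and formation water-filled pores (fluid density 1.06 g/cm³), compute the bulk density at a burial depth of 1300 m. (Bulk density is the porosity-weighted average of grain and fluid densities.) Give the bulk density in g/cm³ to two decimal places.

2.14 g/cm³

Working in km (1 km = 1000 m; c in km⁻¹ = c in m⁻¹ × 1000):
Porosity at depth: n = 0.55·exp(−0.362×1.3) = 0.55×0.6246 = 0.3435
Bulk density: ρ_b = (1−n)ρ_g + n·ρ_f = 0.6565×2.71 + 0.3435×1.06
       = 1.779 + 0.364 = 2.143 g/cm³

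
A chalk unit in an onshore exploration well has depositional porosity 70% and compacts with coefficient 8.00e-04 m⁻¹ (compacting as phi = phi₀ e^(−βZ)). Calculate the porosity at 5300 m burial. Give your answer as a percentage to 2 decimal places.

Working in km (1 km = 1000 m; β in km⁻¹ = β in m⁻¹ × 1000):
phi = phi₀·exp(−β·Z) = 0.7 × exp(−0.8 × 5.3) = 0.7 × exp(−4.24)
  = 0.7 × 0.0144 = 0.0101

1.01%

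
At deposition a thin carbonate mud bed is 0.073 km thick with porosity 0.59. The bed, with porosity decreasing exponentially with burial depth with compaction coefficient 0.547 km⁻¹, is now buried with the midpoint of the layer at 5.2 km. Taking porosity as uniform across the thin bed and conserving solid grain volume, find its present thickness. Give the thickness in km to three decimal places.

0.031 km

Porosity at 5.2 km: n = 0.59·exp(−0.547×5.2) = 0.0343
Solid-volume conservation: h(1−n) = h₀(1−n₀) ⇒ h = h₀·(1−n₀)/(1−n)
h = 0.073 × (1 − 0.59)/(1 − 0.0343) = 0.073 × 0.4246 = 0.0310 km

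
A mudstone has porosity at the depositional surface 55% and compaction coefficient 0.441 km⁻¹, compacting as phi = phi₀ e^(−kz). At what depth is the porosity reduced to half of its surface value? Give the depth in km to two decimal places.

phi/phi₀ = 1/2 ⇒ exp(−k·z) = 1/2 ⇒ z = ln(2) / k
z = 0.6931 / 0.441 = 1.572 km

1.57 km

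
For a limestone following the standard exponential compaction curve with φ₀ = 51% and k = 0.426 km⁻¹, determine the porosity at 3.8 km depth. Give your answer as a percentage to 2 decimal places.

10.10%

φ = φ₀·exp(−k·d) = 0.51 × exp(−0.426 × 3.8) = 0.51 × exp(−1.619)
  = 0.51 × 0.1981 = 0.1010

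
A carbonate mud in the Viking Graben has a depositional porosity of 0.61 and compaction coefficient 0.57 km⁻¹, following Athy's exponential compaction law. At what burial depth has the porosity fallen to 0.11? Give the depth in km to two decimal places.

3.01 km

Invert Athy's law: d = ln(phi₀/phi) / c
d = ln(0.61/0.11) / 0.57 = ln(5.545) / 0.57 = 1.7130 / 0.57 = 3.005 km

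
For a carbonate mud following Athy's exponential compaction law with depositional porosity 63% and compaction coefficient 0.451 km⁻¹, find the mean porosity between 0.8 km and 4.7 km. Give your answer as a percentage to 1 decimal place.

⟨n⟩ = (1/(Z₂−Z₁)) ∫ n₀ e^(−kZ) dZ = n₀·(e^(−k·Z₁) − e^(−k·Z₂)) / (k·(Z₂−Z₁))
e^(−0.451×0.8) = 0.6971; e^(−0.451×4.7) = 0.1201
⟨n⟩ = 0.63 × (0.6971 − 0.1201) / (0.451 × 3.9) = 0.63 × 0.3281 = 0.2067

20.7%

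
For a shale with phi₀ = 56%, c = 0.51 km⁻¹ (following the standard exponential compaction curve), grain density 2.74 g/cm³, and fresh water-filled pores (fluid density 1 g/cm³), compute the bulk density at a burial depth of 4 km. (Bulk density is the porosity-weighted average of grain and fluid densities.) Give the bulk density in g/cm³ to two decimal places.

2.61 g/cm³

Porosity at depth: phi = 0.56·exp(−0.51×4) = 0.56×0.1300 = 0.0728
Bulk density: ρ_b = (1−phi)ρ_g + phi·ρ_f = 0.9272×2.74 + 0.0728×1
       = 2.540 + 0.073 = 2.613 g/cm³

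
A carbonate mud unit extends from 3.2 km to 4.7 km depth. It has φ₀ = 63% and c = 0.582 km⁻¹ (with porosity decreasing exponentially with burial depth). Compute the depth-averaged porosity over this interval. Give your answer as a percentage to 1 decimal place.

⟨φ⟩ = (1/(d₂−d₁)) ∫ φ₀ e^(−cd) dd = φ₀·(e^(−c·d₁) − e^(−c·d₂)) / (c·(d₂−d₁))
e^(−0.582×3.2) = 0.1553; e^(−0.582×4.7) = 0.0649
⟨φ⟩ = 0.63 × (0.1553 − 0.0649) / (0.582 × 1.5) = 0.63 × 0.1036 = 0.0653

6.5%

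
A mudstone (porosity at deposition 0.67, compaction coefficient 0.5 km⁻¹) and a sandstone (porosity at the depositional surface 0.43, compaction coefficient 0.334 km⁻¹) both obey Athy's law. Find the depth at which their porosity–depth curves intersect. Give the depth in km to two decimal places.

Set φ₀ₐ e^(−kₐZ) = φ₀ᵦ e^(−kᵦZ) ⇒ ln(φ₀ₐ/φ₀ᵦ) = (kₐ − kᵦ)·Z
Z = ln(0.67/0.43) / (0.5 − 0.334) = 0.4435 / 0.166 = 2.672 km

2.67 km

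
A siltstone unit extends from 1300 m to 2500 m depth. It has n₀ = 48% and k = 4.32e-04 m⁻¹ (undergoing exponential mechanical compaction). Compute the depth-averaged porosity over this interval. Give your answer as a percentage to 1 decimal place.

21.4%

Working in km (1 km = 1000 m; k in km⁻¹ = k in m⁻¹ × 1000):
⟨n⟩ = (1/(d₂−d₁)) ∫ n₀ e^(−kd) dd = n₀·(e^(−k·d₁) − e^(−k·d₂)) / (k·(d₂−d₁))
e^(−0.432×1.3) = 0.5703; e^(−0.432×2.5) = 0.3396
⟨n⟩ = 0.48 × (0.5703 − 0.3396) / (0.432 × 1.2) = 0.48 × 0.4450 = 0.2136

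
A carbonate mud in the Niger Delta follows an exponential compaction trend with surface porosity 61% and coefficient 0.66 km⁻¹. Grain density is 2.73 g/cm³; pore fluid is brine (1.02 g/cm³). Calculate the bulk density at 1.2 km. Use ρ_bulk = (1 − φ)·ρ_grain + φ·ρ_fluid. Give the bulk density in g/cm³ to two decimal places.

Porosity at depth: φ = 0.61·exp(−0.66×1.2) = 0.61×0.4529 = 0.2763
Bulk density: ρ_b = (1−φ)ρ_g + φ·ρ_f = 0.7237×2.73 + 0.2763×1.02
       = 1.976 + 0.282 = 2.258 g/cm³

2.26 g/cm³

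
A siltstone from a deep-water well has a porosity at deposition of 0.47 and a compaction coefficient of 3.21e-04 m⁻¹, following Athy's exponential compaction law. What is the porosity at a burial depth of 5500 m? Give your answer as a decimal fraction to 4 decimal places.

0.0804

Working in km (1 km = 1000 m; β in km⁻¹ = β in m⁻¹ × 1000):
phi = phi₀·exp(−β·d) = 0.47 × exp(−0.321 × 5.5) = 0.47 × exp(−1.766)
  = 0.47 × 0.1711 = 0.0804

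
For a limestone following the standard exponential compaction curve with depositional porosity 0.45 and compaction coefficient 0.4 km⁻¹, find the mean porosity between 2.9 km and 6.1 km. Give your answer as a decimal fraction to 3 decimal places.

⟨n⟩ = (1/(Z₂−Z₁)) ∫ n₀ e^(−kZ) dZ = n₀·(e^(−k·Z₁) − e^(−k·Z₂)) / (k·(Z₂−Z₁))
e^(−0.4×2.9) = 0.3135; e^(−0.4×6.1) = 0.0872
⟨n⟩ = 0.45 × (0.3135 − 0.0872) / (0.4 × 3.2) = 0.45 × 0.1768 = 0.0796

0.080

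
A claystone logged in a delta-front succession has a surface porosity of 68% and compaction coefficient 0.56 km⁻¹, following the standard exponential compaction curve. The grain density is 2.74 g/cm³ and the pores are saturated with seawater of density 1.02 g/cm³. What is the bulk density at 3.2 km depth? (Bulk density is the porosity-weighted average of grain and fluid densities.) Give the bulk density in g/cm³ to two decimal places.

Porosity at depth: φ = 0.68·exp(−0.56×3.2) = 0.68×0.1666 = 0.1133
Bulk density: ρ_b = (1−φ)ρ_g + φ·ρ_f = 0.8867×2.74 + 0.1133×1.02
       = 2.430 + 0.116 = 2.545 g/cm³

2.55 g/cm³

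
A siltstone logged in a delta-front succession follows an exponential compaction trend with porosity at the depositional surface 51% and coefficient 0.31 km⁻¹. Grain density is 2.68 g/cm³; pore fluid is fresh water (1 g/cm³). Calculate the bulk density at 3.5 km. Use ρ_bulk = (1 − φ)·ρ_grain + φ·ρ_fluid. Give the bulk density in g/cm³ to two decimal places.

2.39 g/cm³

Porosity at depth: n = 0.51·exp(−0.31×3.5) = 0.51×0.3379 = 0.1723
Bulk density: ρ_b = (1−n)ρ_g + n·ρ_f = 0.8277×2.68 + 0.1723×1
       = 2.218 + 0.172 = 2.390 g/cm³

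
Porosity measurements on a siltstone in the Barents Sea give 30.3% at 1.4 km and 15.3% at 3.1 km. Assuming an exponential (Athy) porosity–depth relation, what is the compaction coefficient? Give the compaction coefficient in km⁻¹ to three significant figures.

Athy: φ(z) = φ₀ e^(−cz) ⇒ φ₁/φ₂ = e^{c(z₂−z₁)} ⇒ c = ln(φ₁/φ₂)/(z₂−z₁)
c = ln(0.303/0.153) / (3.1 − 1.4) = ln(1.98) / 1.7 = 0.6833 / 1.7 = 0.4019 km⁻¹

0.402 km⁻¹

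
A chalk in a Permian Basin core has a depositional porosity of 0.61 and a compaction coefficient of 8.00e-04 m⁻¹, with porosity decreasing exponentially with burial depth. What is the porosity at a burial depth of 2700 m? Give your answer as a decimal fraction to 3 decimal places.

0.070

Working in km (1 km = 1000 m; c in km⁻¹ = c in m⁻¹ × 1000):
phi = phi₀·exp(−c·z) = 0.61 × exp(−0.8 × 2.7) = 0.61 × exp(−2.16)
  = 0.61 × 0.1153 = 0.0703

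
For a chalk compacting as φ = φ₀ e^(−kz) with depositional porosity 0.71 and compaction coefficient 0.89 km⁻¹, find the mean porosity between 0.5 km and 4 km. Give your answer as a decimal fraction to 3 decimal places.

⟨φ⟩ = (1/(z₂−z₁)) ∫ φ₀ e^(−kz) dz = φ₀·(e^(−k·z₁) − e^(−k·z₂)) / (k·(z₂−z₁))
e^(−0.89×0.5) = 0.6408; e^(−0.89×4) = 0.0284
⟨φ⟩ = 0.71 × (0.6408 − 0.0284) / (0.89 × 3.5) = 0.71 × 0.1966 = 0.1396

0.140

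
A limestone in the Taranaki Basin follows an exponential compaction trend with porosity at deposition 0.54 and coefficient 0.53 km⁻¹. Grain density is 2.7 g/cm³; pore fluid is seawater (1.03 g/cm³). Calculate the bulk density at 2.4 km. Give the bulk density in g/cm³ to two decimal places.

Porosity at depth: n = 0.54·exp(−0.53×2.4) = 0.54×0.2803 = 0.1513
Bulk density: ρ_b = (1−n)ρ_g + n·ρ_f = 0.8487×2.7 + 0.1513×1.03
       = 2.291 + 0.156 = 2.447 g/cm³

2.45 g/cm³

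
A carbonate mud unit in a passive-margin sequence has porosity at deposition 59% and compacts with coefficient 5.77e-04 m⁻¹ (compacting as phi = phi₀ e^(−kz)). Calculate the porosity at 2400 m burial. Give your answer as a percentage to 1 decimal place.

Working in km (1 km = 1000 m; k in km⁻¹ = k in m⁻¹ × 1000):
phi = phi₀·exp(−k·z) = 0.59 × exp(−0.577 × 2.4) = 0.59 × exp(−1.385)
  = 0.59 × 0.2504 = 0.1477

14.8%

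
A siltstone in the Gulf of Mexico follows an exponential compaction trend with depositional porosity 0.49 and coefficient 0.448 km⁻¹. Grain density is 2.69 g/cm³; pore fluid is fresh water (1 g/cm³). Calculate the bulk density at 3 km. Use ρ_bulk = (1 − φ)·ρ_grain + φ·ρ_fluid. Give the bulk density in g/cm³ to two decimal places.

2.47 g/cm³

Porosity at depth: n = 0.49·exp(−0.448×3) = 0.49×0.2608 = 0.1278
Bulk density: ρ_b = (1−n)ρ_g + n·ρ_f = 0.8722×2.69 + 0.1278×1
       = 2.346 + 0.128 = 2.474 g/cm³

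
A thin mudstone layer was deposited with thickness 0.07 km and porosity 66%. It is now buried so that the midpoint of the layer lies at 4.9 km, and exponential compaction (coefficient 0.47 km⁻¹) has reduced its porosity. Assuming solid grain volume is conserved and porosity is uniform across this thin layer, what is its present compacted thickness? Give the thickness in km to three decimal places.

0.025 km

Porosity at 4.9 km: phi = 0.66·exp(−0.47×4.9) = 0.0660
Solid-volume conservation: h(1−phi) = h₀(1−phi₀) ⇒ h = h₀·(1−phi₀)/(1−phi)
h = 0.07 × (1 − 0.66)/(1 − 0.0660) = 0.07 × 0.3640 = 0.0255 km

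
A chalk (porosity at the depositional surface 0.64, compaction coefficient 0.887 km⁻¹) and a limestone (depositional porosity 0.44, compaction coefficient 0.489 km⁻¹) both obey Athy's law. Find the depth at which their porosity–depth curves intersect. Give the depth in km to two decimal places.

Set n₀ₐ e^(−βₐd) = n₀ᵦ e^(−βᵦd) ⇒ ln(n₀ₐ/n₀ᵦ) = (βₐ − βᵦ)·d
d = ln(0.64/0.44) / (0.887 − 0.489) = 0.3747 / 0.398 = 0.941 km

0.94 km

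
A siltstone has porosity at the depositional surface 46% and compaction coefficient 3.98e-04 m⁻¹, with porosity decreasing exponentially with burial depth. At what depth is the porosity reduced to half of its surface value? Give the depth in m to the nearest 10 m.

1740 m

Working in km (1 km = 1000 m; c in km⁻¹ = c in m⁻¹ × 1000):
φ/φ₀ = 1/2 ⇒ exp(−c·Z) = 1/2 ⇒ Z = ln(2) / c
Z = 0.6931 / 0.398 = 1.742 km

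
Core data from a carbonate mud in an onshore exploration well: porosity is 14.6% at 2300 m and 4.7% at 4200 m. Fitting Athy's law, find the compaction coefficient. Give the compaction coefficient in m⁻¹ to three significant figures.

Working in km (1 km = 1000 m; k in km⁻¹ = k in m⁻¹ × 1000):
Athy: n(Z) = n₀ e^(−kZ) ⇒ n₁/n₂ = e^{k(Z₂−Z₁)} ⇒ k = ln(n₁/n₂)/(Z₂−Z₁)
k = ln(0.146/0.047) / (4.2 − 2.3) = ln(3.106) / 1.9 = 1.1335 / 1.9 = 0.5966 km⁻¹

0.000597 m⁻¹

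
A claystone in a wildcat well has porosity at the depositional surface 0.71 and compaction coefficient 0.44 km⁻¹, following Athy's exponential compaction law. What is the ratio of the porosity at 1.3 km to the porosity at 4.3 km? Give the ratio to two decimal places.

3.74

phi(Z₁)/phi(Z₂) = e^(−k·Z₁)/e^(−k·Z₂) = e^{k(Z₂−Z₁)}
= exp(0.44 × 3) = exp(1.32) = 3.7434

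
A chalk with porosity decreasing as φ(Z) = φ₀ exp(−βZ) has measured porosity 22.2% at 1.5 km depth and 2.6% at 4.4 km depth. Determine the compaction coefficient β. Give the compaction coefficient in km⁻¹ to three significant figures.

Athy: φ(Z) = φ₀ e^(−βZ) ⇒ φ₁/φ₂ = e^{β(Z₂−Z₁)} ⇒ β = ln(φ₁/φ₂)/(Z₂−Z₁)
β = ln(0.222/0.026) / (4.4 − 1.5) = ln(8.538) / 2.9 = 2.1446 / 2.9 = 0.7395 km⁻¹

0.740 km⁻¹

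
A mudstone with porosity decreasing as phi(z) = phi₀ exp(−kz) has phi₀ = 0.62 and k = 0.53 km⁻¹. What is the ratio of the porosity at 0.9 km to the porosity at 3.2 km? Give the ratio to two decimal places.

phi(z₁)/phi(z₂) = e^(−k·z₁)/e^(−k·z₂) = e^{k(z₂−z₁)}
= exp(0.53 × 2.3) = exp(1.219) = 3.3838

3.38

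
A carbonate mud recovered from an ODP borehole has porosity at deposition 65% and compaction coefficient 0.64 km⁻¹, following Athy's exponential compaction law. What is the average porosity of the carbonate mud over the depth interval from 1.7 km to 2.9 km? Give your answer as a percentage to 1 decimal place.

⟨phi⟩ = (1/(z₂−z₁)) ∫ phi₀ e^(−kz) dz = phi₀·(e^(−k·z₁) − e^(−k·z₂)) / (k·(z₂−z₁))
e^(−0.64×1.7) = 0.3369; e^(−0.64×2.9) = 0.1563
⟨phi⟩ = 0.65 × (0.3369 − 0.1563) / (0.64 × 1.2) = 0.65 × 0.2351 = 0.1528

15.3%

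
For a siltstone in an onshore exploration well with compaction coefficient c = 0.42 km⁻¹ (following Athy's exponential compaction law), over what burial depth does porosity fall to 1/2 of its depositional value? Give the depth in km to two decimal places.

φ/φ₀ = 1/2 ⇒ exp(−c·d) = 1/2 ⇒ d = ln(2) / c
d = 0.6931 / 0.42 = 1.650 km

1.65 km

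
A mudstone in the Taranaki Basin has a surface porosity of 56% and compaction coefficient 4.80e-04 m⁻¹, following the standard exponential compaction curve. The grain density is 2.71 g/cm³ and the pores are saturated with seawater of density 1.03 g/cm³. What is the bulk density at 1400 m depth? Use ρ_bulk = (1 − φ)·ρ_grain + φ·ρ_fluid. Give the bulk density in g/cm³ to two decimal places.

2.23 g/cm³

Working in km (1 km = 1000 m; β in km⁻¹ = β in m⁻¹ × 1000):
Porosity at depth: phi = 0.56·exp(−0.48×1.4) = 0.56×0.5107 = 0.2860
Bulk density: ρ_b = (1−phi)ρ_g + phi·ρ_f = 0.7140×2.71 + 0.2860×1.03
       = 1.935 + 0.295 = 2.230 g/cm³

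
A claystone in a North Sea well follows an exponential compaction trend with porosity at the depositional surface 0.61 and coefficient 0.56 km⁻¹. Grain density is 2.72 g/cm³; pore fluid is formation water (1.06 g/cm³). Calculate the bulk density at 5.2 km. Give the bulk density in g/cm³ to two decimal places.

2.66 g/cm³

Porosity at depth: φ = 0.61·exp(−0.56×5.2) = 0.61×0.0544 = 0.0332
Bulk density: ρ_b = (1−φ)ρ_g + φ·ρ_f = 0.9668×2.72 + 0.0332×1.06
       = 2.630 + 0.035 = 2.665 g/cm³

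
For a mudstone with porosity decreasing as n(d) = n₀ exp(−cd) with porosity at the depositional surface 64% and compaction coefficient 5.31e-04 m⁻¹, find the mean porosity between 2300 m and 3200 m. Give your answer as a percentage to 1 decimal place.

15.0%

Working in km (1 km = 1000 m; c in km⁻¹ = c in m⁻¹ × 1000):
⟨n⟩ = (1/(d₂−d₁)) ∫ n₀ e^(−cd) dd = n₀·(e^(−c·d₁) − e^(−c·d₂)) / (c·(d₂−d₁))
e^(−0.531×2.3) = 0.2948; e^(−0.531×3.2) = 0.1828
⟨n⟩ = 0.64 × (0.2948 − 0.1828) / (0.531 × 0.9) = 0.64 × 0.2344 = 0.1500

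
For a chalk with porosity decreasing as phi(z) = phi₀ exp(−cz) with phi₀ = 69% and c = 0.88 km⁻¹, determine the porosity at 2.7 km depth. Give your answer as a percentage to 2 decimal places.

phi = phi₀·exp(−c·z) = 0.69 × exp(−0.88 × 2.7) = 0.69 × exp(−2.376)
  = 0.69 × 0.0929 = 0.0641

6.41%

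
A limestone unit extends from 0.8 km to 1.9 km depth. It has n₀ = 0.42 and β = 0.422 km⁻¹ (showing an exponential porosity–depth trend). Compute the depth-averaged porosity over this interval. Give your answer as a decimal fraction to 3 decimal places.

⟨n⟩ = (1/(Z₂−Z₁)) ∫ n₀ e^(−βZ) dZ = n₀·(e^(−β·Z₁) − e^(−β·Z₂)) / (β·(Z₂−Z₁))
e^(−0.422×0.8) = 0.7135; e^(−0.422×1.9) = 0.4485
⟨n⟩ = 0.42 × (0.7135 − 0.4485) / (0.422 × 1.1) = 0.42 × 0.5708 = 0.2397

0.240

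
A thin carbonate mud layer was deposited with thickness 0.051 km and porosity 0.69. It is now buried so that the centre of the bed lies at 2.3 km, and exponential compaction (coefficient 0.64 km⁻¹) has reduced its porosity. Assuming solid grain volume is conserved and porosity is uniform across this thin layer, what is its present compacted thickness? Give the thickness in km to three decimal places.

0.019 km

Porosity at 2.3 km: n = 0.69·exp(−0.64×2.3) = 0.1583
Solid-volume conservation: h(1−n) = h₀(1−n₀) ⇒ h = h₀·(1−n₀)/(1−n)
h = 0.051 × (1 − 0.69)/(1 − 0.1583) = 0.051 × 0.3683 = 0.0188 km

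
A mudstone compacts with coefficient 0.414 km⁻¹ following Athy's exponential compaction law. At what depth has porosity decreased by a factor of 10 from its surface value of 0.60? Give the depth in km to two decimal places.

5.56 km

φ/φ₀ = 1/10 ⇒ exp(−c·z) = 1/10 ⇒ z = ln(10) / c
z = 2.3026 / 0.414 = 5.562 km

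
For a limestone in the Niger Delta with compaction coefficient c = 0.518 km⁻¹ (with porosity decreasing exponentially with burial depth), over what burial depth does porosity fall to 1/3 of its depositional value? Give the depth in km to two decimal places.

2.12 km

n/n₀ = 1/3 ⇒ exp(−c·Z) = 1/3 ⇒ Z = ln(3) / c
Z = 1.0986 / 0.518 = 2.121 km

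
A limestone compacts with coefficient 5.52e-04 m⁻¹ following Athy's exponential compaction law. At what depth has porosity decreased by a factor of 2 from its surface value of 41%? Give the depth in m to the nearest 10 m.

1260 m

Working in km (1 km = 1000 m; β in km⁻¹ = β in m⁻¹ × 1000):
phi/phi₀ = 1/2 ⇒ exp(−β·Z) = 1/2 ⇒ Z = ln(2) / β
Z = 0.6931 / 0.552 = 1.256 km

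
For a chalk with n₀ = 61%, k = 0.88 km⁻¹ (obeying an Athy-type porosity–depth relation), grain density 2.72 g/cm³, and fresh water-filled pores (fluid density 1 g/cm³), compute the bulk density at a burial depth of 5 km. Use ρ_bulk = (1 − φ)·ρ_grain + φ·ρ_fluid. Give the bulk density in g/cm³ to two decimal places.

2.71 g/cm³

Porosity at depth: n = 0.61·exp(−0.88×5) = 0.61×0.0123 = 0.0075
Bulk density: ρ_b = (1−n)ρ_g + n·ρ_f = 0.9925×2.72 + 0.0075×1
       = 2.700 + 0.007 = 2.707 g/cm³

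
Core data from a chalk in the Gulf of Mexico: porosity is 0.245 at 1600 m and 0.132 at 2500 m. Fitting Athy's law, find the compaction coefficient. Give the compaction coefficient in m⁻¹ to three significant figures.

Working in km (1 km = 1000 m; β in km⁻¹ = β in m⁻¹ × 1000):
Athy: φ(z) = φ₀ e^(−βz) ⇒ φ₁/φ₂ = e^{β(z₂−z₁)} ⇒ β = ln(φ₁/φ₂)/(z₂−z₁)
β = ln(0.245/0.132) / (2.5 − 1.6) = ln(1.856) / 0.9 = 0.6185 / 0.9 = 0.6872 km⁻¹

0.000687 m⁻¹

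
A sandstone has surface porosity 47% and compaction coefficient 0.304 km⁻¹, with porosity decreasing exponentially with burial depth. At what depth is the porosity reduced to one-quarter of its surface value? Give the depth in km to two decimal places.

4.56 km

n/n₀ = 1/4 ⇒ exp(−k·d) = 1/4 ⇒ d = ln(4) / k
d = 1.3863 / 0.304 = 4.560 km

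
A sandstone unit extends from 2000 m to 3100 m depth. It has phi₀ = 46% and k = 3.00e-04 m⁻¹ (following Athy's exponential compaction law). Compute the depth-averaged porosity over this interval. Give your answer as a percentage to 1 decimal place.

21.5%

Working in km (1 km = 1000 m; k in km⁻¹ = k in m⁻¹ × 1000):
⟨phi⟩ = (1/(d₂−d₁)) ∫ phi₀ e^(−kd) dd = phi₀·(e^(−k·d₁) − e^(−k·d₂)) / (k·(d₂−d₁))
e^(−0.3×2) = 0.5488; e^(−0.3×3.1) = 0.3946
⟨phi⟩ = 0.46 × (0.5488 − 0.3946) / (0.3 × 1.1) = 0.46 × 0.4674 = 0.2150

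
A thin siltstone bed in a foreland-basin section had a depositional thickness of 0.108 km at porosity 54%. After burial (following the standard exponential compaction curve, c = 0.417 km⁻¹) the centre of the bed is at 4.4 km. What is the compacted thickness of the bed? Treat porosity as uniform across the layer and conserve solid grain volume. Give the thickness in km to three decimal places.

Porosity at 4.4 km: phi = 0.54·exp(−0.417×4.4) = 0.0862
Solid-volume conservation: h(1−phi) = h₀(1−phi₀) ⇒ h = h₀·(1−phi₀)/(1−phi)
h = 0.108 × (1 − 0.54)/(1 − 0.0862) = 0.108 × 0.5034 = 0.0544 km

0.054 km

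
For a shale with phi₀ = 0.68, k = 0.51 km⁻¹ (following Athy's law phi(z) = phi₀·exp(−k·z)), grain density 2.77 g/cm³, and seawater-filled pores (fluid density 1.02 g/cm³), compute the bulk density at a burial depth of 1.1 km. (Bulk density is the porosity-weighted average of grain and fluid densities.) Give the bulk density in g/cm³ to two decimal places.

Porosity at depth: phi = 0.68·exp(−0.51×1.1) = 0.68×0.5706 = 0.3880
Bulk density: ρ_b = (1−phi)ρ_g + phi·ρ_f = 0.6120×2.77 + 0.3880×1.02
       = 1.695 + 0.396 = 2.091 g/cm³

2.09 g/cm³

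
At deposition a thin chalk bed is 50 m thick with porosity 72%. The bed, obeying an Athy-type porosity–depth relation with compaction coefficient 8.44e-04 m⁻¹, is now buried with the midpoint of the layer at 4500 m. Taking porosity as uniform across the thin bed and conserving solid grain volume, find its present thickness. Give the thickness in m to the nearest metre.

14 m

Working in km (1 km = 1000 m; β in km⁻¹ = β in m⁻¹ × 1000):
Porosity at 4.5 km: n = 0.72·exp(−0.844×4.5) = 0.0161
Solid-volume conservation: h(1−n) = h₀(1−n₀) ⇒ h = h₀·(1−n₀)/(1−n)
h = 0.05 × (1 − 0.72)/(1 − 0.0161) = 0.05 × 0.2846 = 0.0142 km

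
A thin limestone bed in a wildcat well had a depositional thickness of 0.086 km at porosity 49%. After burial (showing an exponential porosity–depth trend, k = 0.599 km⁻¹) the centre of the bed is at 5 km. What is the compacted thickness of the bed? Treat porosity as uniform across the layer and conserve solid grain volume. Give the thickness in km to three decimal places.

Porosity at 5 km: φ = 0.49·exp(−0.599×5) = 0.0245
Solid-volume conservation: h(1−φ) = h₀(1−φ₀) ⇒ h = h₀·(1−φ₀)/(1−φ)
h = 0.086 × (1 − 0.49)/(1 − 0.0245) = 0.086 × 0.5228 = 0.0450 km

0.045 km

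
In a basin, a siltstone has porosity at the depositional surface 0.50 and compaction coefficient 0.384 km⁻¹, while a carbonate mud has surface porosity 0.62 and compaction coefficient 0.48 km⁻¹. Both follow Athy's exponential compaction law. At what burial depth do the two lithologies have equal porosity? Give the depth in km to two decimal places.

Set φ₀ₐ e^(−βₐZ) = φ₀ᵦ e^(−βᵦZ) ⇒ ln(φ₀ₐ/φ₀ᵦ) = (βₐ − βᵦ)·Z
Z = ln(0.5/0.62) / (0.384 − 0.48) = -0.2151 / -0.096 = 2.241 km

2.24 km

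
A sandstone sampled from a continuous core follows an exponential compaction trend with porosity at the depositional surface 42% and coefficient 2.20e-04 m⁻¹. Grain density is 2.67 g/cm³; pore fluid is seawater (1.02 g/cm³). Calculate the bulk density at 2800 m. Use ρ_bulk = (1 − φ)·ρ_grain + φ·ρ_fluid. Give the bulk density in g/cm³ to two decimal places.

2.30 g/cm³

Working in km (1 km = 1000 m; c in km⁻¹ = c in m⁻¹ × 1000):
Porosity at depth: φ = 0.42·exp(−0.22×2.8) = 0.42×0.5401 = 0.2268
Bulk density: ρ_b = (1−φ)ρ_g + φ·ρ_f = 0.7732×2.67 + 0.2268×1.02
       = 2.064 + 0.231 = 2.296 g/cm³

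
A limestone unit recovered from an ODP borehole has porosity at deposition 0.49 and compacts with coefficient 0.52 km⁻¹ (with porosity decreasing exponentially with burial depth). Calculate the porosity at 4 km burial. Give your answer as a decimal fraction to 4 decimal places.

0.0612

phi = phi₀·exp(−β·d) = 0.49 × exp(−0.52 × 4) = 0.49 × exp(−2.08)
  = 0.49 × 0.1249 = 0.0612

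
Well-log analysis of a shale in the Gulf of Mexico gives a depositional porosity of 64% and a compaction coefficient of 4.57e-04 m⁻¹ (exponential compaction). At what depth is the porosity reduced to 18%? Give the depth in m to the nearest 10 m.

Working in km (1 km = 1000 m; k in km⁻¹ = k in m⁻¹ × 1000):
Invert Athy's law: d = ln(n₀/n) / k
d = ln(0.64/0.18) / 0.457 = ln(3.556) / 0.457 = 1.2685 / 0.457 = 2.776 km

2780 m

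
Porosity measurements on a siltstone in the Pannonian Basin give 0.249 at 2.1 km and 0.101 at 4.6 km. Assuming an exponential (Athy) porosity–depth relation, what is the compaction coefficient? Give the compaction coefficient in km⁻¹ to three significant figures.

0.361 km⁻¹

Athy: phi(Z) = phi₀ e^(−βZ) ⇒ phi₁/phi₂ = e^{β(Z₂−Z₁)} ⇒ β = ln(phi₁/phi₂)/(Z₂−Z₁)
β = ln(0.249/0.101) / (4.6 − 2.1) = ln(2.465) / 2.5 = 0.9023 / 2.5 = 0.3609 km⁻¹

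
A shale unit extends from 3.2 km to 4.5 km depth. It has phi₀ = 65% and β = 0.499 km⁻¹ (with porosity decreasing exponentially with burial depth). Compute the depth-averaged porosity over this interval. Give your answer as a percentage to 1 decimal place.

9.7%

⟨phi⟩ = (1/(d₂−d₁)) ∫ phi₀ e^(−βd) dd = phi₀·(e^(−β·d₁) − e^(−β·d₂)) / (β·(d₂−d₁))
e^(−0.499×3.2) = 0.2025; e^(−0.499×4.5) = 0.1059
⟨phi⟩ = 0.65 × (0.2025 − 0.1059) / (0.499 × 1.3) = 0.65 × 0.1490 = 0.0969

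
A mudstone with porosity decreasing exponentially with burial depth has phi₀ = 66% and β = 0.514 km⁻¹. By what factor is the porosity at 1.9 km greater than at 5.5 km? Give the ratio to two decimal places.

phi(d₁)/phi(d₂) = e^(−β·d₁)/e^(−β·d₂) = e^{β(d₂−d₁)}
= exp(0.514 × 3.6) = exp(1.85) = 6.3624

6.36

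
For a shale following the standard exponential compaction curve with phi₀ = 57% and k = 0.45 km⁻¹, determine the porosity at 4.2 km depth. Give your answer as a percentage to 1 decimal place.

phi = phi₀·exp(−k·Z) = 0.57 × exp(−0.45 × 4.2) = 0.57 × exp(−1.89)
  = 0.57 × 0.1511 = 0.0861

8.6%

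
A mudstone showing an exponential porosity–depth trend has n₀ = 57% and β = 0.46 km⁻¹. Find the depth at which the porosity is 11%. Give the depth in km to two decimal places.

3.58 km

Invert Athy's law: z = ln(n₀/n) / β
z = ln(0.57/0.11) / 0.46 = ln(5.182) / 0.46 = 1.6452 / 0.46 = 3.576 km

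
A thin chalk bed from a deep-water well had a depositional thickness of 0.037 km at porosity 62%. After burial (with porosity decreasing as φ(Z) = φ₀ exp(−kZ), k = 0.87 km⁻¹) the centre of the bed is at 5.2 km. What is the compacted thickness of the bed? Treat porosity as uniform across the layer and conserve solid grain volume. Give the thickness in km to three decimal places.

0.014 km

Porosity at 5.2 km: φ = 0.62·exp(−0.87×5.2) = 0.0067
Solid-volume conservation: h(1−φ) = h₀(1−φ₀) ⇒ h = h₀·(1−φ₀)/(1−φ)
h = 0.037 × (1 − 0.62)/(1 − 0.0067) = 0.037 × 0.3826 = 0.0142 km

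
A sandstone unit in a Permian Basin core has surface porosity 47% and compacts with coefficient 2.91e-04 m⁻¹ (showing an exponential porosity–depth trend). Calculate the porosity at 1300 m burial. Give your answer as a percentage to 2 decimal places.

Working in km (1 km = 1000 m; k in km⁻¹ = k in m⁻¹ × 1000):
φ = φ₀·exp(−k·d) = 0.47 × exp(−0.291 × 1.3) = 0.47 × exp(−0.3783)
  = 0.47 × 0.6850 = 0.3220

32.20%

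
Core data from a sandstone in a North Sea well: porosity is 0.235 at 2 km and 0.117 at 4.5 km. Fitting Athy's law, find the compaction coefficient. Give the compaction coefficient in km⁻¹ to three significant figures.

Athy: n(z) = n₀ e^(−βz) ⇒ n₁/n₂ = e^{β(z₂−z₁)} ⇒ β = ln(n₁/n₂)/(z₂−z₁)
β = ln(0.235/0.117) / (4.5 − 2) = ln(2.009) / 2.5 = 0.6974 / 2.5 = 0.279 km⁻¹

0.279 km⁻¹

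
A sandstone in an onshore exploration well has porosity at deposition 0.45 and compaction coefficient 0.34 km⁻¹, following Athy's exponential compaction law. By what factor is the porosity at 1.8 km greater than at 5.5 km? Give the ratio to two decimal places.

3.52

n(Z₁)/n(Z₂) = e^(−β·Z₁)/e^(−β·Z₂) = e^{β(Z₂−Z₁)}
= exp(0.34 × 3.7) = exp(1.258) = 3.5184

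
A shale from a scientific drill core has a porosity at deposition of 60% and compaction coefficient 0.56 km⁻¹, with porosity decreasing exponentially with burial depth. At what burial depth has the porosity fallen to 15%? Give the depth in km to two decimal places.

Invert Athy's law: z = ln(n₀/n) / c
z = ln(0.6/0.15) / 0.56 = ln(4) / 0.56 = 1.3863 / 0.56 = 2.476 km

2.48 km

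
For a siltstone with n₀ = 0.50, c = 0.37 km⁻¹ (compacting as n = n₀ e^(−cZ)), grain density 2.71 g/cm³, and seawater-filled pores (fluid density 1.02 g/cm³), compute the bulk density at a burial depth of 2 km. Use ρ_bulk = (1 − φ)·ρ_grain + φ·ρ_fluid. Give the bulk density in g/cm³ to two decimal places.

Porosity at depth: n = 0.5·exp(−0.37×2) = 0.5×0.4771 = 0.2386
Bulk density: ρ_b = (1−n)ρ_g + n·ρ_f = 0.7614×2.71 + 0.2386×1.02
       = 2.064 + 0.243 = 2.307 g/cm³

2.31 g/cm³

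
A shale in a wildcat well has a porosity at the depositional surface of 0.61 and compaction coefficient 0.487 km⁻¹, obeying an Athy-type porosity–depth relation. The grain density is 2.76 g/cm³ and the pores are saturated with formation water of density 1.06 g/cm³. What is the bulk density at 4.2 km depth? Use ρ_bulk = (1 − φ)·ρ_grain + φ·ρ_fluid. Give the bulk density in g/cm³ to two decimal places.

2.63 g/cm³

Porosity at depth: φ = 0.61·exp(−0.487×4.2) = 0.61×0.1293 = 0.0789
Bulk density: ρ_b = (1−φ)ρ_g + φ·ρ_f = 0.9211×2.76 + 0.0789×1.06
       = 2.542 + 0.084 = 2.626 g/cm³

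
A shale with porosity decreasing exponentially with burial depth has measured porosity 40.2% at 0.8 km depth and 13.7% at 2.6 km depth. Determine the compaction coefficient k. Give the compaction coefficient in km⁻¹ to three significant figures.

Athy: φ(z) = φ₀ e^(−kz) ⇒ φ₁/φ₂ = e^{k(z₂−z₁)} ⇒ k = ln(φ₁/φ₂)/(z₂−z₁)
k = ln(0.402/0.137) / (2.6 − 0.8) = ln(2.934) / 1.8 = 1.0765 / 1.8 = 0.598 km⁻¹

0.598 km⁻¹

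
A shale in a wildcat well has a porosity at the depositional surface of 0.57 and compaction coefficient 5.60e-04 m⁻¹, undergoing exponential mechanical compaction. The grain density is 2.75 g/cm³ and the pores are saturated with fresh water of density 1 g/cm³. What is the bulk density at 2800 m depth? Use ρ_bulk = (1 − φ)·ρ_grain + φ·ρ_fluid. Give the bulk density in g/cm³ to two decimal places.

2.54 g/cm³

Working in km (1 km = 1000 m; k in km⁻¹ = k in m⁻¹ × 1000):
Porosity at depth: φ = 0.57·exp(−0.56×2.8) = 0.57×0.2085 = 0.1188
Bulk density: ρ_b = (1−φ)ρ_g + φ·ρ_f = 0.8812×2.75 + 0.1188×1
       = 2.423 + 0.119 = 2.542 g/cm³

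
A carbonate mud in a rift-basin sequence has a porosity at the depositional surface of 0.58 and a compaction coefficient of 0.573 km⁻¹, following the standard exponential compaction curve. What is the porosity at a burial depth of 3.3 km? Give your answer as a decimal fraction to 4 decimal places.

0.0875

φ = φ₀·exp(−β·Z) = 0.58 × exp(−0.573 × 3.3) = 0.58 × exp(−1.891)
  = 0.58 × 0.1509 = 0.0875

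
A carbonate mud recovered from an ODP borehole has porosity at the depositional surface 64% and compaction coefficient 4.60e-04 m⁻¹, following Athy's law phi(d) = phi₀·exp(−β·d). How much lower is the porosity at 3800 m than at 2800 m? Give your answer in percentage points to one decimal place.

6.5 percentage points

Working in km (1 km = 1000 m; β in km⁻¹ = β in m⁻¹ × 1000):
phi(2.8) = 0.64·e^(−0.46×2.8) = 0.1765
phi(3.8) = 0.64·e^(−0.46×3.8) = 0.1114
Δphi = 0.1765 − 0.1114 = 0.0651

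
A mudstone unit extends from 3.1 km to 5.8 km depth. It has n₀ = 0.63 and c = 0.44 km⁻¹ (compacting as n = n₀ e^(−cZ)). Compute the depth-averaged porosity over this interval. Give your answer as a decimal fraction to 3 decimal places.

0.094

⟨n⟩ = (1/(Z₂−Z₁)) ∫ n₀ e^(−cZ) dZ = n₀·(e^(−c·Z₁) − e^(−c·Z₂)) / (c·(Z₂−Z₁))
e^(−0.44×3.1) = 0.2556; e^(−0.44×5.8) = 0.0779
⟨n⟩ = 0.63 × (0.2556 − 0.0779) / (0.44 × 2.7) = 0.63 × 0.1496 = 0.0942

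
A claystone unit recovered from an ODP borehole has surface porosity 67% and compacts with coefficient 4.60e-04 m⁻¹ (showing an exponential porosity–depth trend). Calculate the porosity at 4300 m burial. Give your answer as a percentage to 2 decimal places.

Working in km (1 km = 1000 m; β in km⁻¹ = β in m⁻¹ × 1000):
n = n₀·exp(−β·z) = 0.67 × exp(−0.46 × 4.3) = 0.67 × exp(−1.978)
  = 0.67 × 0.1383 = 0.0927

9.27%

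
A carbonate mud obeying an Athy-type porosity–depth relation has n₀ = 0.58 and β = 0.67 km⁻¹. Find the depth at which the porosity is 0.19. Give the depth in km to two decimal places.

1.67 km

Invert Athy's law: z = ln(n₀/n) / β
z = ln(0.58/0.19) / 0.67 = ln(3.053) / 0.67 = 1.1160 / 0.67 = 1.666 km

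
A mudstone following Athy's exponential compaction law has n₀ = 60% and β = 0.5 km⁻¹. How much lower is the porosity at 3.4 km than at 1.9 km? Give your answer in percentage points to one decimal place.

n(1.9) = 0.6·e^(−0.5×1.9) = 0.2320
n(3.4) = 0.6·e^(−0.5×3.4) = 0.1096
Δn = 0.2320 − 0.1096 = 0.1224

12.2 percentage points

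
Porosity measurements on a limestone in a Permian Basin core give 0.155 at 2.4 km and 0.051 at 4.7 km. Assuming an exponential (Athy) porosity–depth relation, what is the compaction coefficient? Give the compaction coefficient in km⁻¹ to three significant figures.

0.483 km⁻¹

Athy: phi(d) = phi₀ e^(−cd) ⇒ phi₁/phi₂ = e^{c(d₂−d₁)} ⇒ c = ln(phi₁/phi₂)/(d₂−d₁)
c = ln(0.155/0.051) / (4.7 − 2.4) = ln(3.039) / 2.3 = 1.1116 / 2.3 = 0.4833 km⁻¹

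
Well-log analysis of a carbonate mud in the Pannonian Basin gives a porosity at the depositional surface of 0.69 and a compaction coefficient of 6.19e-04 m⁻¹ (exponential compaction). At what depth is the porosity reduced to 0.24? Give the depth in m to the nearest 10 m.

Working in km (1 km = 1000 m; β in km⁻¹ = β in m⁻¹ × 1000):
Invert Athy's law: z = ln(n₀/n) / β
z = ln(0.69/0.24) / 0.619 = ln(2.875) / 0.619 = 1.0561 / 0.619 = 1.706 km

1710 m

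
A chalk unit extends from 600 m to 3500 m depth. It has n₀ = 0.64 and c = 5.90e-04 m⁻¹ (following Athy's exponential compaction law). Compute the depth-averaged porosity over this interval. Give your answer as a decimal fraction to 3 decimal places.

Working in km (1 km = 1000 m; c in km⁻¹ = c in m⁻¹ × 1000):
⟨n⟩ = (1/(z₂−z₁)) ∫ n₀ e^(−cz) dz = n₀·(e^(−c·z₁) − e^(−c·z₂)) / (c·(z₂−z₁))
e^(−0.59×0.6) = 0.7019; e^(−0.59×3.5) = 0.1268
⟨n⟩ = 0.64 × (0.7019 − 0.1268) / (0.59 × 2.9) = 0.64 × 0.3361 = 0.2151

0.215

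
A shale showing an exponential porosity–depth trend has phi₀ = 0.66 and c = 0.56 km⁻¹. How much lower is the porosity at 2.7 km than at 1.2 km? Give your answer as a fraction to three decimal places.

phi(1.2) = 0.66·e^(−0.56×1.2) = 0.3371
phi(2.7) = 0.66·e^(−0.56×2.7) = 0.1455
Δphi = 0.3371 − 0.1455 = 0.1915

0.192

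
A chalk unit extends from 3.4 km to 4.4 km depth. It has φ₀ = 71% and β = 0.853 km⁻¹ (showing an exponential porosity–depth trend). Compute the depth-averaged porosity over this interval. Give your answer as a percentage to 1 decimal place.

2.6%

⟨φ⟩ = (1/(Z₂−Z₁)) ∫ φ₀ e^(−βZ) dZ = φ₀·(e^(−β·Z₁) − e^(−β·Z₂)) / (β·(Z₂−Z₁))
e^(−0.853×3.4) = 0.0550; e^(−0.853×4.4) = 0.0234
⟨φ⟩ = 0.71 × (0.0550 − 0.0234) / (0.853 × 1) = 0.71 × 0.0370 = 0.0263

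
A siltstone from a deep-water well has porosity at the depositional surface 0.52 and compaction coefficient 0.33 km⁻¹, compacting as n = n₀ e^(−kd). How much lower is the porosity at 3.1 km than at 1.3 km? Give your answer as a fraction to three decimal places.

n(1.3) = 0.52·e^(−0.33×1.3) = 0.3386
n(3.1) = 0.52·e^(−0.33×3.1) = 0.1869
Δn = 0.3386 − 0.1869 = 0.1517

0.152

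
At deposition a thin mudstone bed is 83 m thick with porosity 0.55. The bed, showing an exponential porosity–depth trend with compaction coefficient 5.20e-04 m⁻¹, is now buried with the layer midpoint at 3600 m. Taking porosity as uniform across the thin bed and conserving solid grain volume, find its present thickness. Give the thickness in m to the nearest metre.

41 m

Working in km (1 km = 1000 m; β in km⁻¹ = β in m⁻¹ × 1000):
Porosity at 3.6 km: n = 0.55·exp(−0.52×3.6) = 0.0846
Solid-volume conservation: h(1−n) = h₀(1−n₀) ⇒ h = h₀·(1−n₀)/(1−n)
h = 0.083 × (1 − 0.55)/(1 − 0.0846) = 0.083 × 0.4916 = 0.0408 km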